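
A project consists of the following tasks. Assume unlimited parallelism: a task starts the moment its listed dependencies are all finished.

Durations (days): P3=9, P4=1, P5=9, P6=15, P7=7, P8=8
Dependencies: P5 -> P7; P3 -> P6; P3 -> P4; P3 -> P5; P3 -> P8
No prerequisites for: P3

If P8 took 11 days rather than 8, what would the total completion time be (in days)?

25

The binding path is P3→P5→P7 = 9+9+7 = 25; finish at 25 days.
P8 has 8 days of float (longest path through it is 17).
The critical path is still P3→P5→P7; finish is now 25 days.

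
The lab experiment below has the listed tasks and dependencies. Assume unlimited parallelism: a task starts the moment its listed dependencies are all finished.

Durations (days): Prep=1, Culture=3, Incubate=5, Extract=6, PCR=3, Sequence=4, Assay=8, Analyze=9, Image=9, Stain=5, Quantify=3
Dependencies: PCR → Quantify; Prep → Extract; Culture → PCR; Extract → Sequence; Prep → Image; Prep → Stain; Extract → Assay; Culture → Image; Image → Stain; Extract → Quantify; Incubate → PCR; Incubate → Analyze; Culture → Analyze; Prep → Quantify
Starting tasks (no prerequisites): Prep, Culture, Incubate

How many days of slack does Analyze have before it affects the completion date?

Culture→Image→Stain = 3+9+5 = 17 sets the makespan at 17 days.
The longest chain containing Analyze totals 14 days.
Slack of Analyze = 8 − 5 = 3 days.

3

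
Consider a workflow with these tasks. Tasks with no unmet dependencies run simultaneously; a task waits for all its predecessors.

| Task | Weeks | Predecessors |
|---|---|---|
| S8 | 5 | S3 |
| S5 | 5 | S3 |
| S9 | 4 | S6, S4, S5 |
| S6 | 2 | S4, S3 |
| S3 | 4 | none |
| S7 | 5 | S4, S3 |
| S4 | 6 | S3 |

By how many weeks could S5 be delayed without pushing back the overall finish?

3

The longest chain is S3→S4→S6→S9 = 4+6+2+4 = 16; overall finish 16 weeks.
The longest chain containing S5 totals 13 weeks.
Slack of S5 = 7 − 4 = 3 weeks.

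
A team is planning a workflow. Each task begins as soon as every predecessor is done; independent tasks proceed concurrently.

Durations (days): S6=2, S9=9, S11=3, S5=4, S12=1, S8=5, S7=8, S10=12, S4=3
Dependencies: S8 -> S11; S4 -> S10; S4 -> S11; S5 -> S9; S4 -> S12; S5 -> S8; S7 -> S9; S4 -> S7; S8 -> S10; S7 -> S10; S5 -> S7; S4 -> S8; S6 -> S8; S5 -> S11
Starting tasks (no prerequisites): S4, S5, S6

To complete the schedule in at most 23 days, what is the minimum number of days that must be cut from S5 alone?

Current finish: 24 days; target: 23.
S5 is on every critical path, so each day cut from S5 cuts the finish by one (this holds down to a finish of 23).
Need 24 − 23 = 1 day off S5 → S5 becomes 3 days, finish becomes 23.

1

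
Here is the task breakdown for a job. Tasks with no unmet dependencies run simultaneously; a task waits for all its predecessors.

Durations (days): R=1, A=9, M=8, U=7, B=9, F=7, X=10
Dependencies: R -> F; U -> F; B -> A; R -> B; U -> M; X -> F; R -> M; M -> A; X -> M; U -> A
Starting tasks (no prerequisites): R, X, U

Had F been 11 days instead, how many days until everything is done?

As given, the longest chain is X→M→A = 10+8+9 = 27, so the finish is 27 days.
The longest path through F is only 17 days, so F has float 10.
No other chain overtakes it, so the finish is 27 days.

27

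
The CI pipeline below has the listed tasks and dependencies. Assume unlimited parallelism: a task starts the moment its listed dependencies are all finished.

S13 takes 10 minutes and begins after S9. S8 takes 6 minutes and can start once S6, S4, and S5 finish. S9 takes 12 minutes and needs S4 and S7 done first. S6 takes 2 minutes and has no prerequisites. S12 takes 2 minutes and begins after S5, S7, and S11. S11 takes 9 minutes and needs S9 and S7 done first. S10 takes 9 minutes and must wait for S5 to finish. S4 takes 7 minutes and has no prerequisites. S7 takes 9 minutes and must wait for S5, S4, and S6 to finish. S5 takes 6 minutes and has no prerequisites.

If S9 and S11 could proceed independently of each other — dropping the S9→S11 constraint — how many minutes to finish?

38

Before: longest chain S4→S7→S9→S11→S12 = 7+9+12+9+2 = 39, finish 39.
Without S9→S11, S11's earliest start moves from 28 to 16.
After: S4→S7→S9→S13 = 7+9+12+10 = 38 → 38 minutes.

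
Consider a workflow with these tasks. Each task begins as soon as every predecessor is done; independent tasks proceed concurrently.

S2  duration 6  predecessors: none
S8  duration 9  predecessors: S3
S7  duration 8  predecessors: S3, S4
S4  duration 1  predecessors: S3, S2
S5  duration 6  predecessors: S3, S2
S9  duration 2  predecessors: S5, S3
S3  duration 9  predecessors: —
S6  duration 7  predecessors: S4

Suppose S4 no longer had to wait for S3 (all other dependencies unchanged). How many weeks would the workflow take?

With the dependency in place, S3→S4→S7 = 9+1+8 = 18 sets the finish at 18 weeks.
Without S3→S4, S4's earliest start moves from 9 to 6.
After: S3→S8 = 9+9 = 18 → 18 weeks.

18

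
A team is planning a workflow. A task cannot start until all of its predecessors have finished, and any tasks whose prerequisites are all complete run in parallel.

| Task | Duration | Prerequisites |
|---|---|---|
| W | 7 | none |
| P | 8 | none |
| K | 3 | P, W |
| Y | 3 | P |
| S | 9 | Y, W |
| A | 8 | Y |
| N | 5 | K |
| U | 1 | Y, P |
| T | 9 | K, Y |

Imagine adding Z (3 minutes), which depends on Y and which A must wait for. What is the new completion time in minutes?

22

Originally the job takes 20 minutes.
With Z inserted, A now waits for max(Y, Z).
New critical path: P→Y→Z→A = 8+3+3+8 = 22 ⇒ 22 minutes.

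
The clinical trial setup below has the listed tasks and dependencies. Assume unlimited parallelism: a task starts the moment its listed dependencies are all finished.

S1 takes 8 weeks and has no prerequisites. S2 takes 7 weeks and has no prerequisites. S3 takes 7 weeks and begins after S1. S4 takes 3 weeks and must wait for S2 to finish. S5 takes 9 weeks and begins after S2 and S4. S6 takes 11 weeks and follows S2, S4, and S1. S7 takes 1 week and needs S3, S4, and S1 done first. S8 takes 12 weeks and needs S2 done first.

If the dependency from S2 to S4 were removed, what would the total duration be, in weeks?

19

Before: longest chain S2→S4→S6 = 7+3+11 = 21, finish 21.
Without S2→S4, S4's earliest start moves from 7 to 0.
New critical path: S1→S6 = 8+11 = 19 ⇒ 19 weeks.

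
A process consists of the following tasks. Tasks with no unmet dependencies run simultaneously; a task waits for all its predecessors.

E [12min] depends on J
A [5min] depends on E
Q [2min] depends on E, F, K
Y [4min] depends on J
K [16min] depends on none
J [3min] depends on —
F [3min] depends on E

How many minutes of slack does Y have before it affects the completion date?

13

Critical path: J→E→F→Q = 3+12+3+2 = 20, so the finish is 20 minutes.
The longest chain containing Y totals 7 minutes.
So Y can slip 20 − 7 = 13 minutes.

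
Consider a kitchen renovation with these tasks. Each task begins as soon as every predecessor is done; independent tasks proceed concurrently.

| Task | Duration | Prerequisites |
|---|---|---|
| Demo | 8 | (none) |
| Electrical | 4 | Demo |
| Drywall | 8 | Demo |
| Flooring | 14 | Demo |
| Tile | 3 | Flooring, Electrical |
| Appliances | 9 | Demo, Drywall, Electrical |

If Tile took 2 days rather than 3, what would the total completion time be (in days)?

As given, the longest chain is Demo→Flooring→Tile = 8+14+3 = 25, so the finish is 25 days.
Since Tile is critical, the -1 change carries straight to that chain (now 24 days).
The binding chain switches to Demo→Drywall→Appliances = 8+8+9 = 25; finish 25 days.

25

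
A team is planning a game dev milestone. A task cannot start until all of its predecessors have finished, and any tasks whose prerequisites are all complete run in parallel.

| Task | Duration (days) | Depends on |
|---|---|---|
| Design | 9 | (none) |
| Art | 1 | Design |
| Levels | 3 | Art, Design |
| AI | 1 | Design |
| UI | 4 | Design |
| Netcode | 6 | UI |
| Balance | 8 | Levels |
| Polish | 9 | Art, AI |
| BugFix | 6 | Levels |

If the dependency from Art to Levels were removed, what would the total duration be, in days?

Before: longest chain Design→Art→Levels→Balance = 9+1+3+8 = 21, finish 21.
Without Art→Levels, Levels's earliest start moves from 10 to 9.
New critical path: Design→Levels→Balance = 9+3+8 = 20 ⇒ 20 days.

20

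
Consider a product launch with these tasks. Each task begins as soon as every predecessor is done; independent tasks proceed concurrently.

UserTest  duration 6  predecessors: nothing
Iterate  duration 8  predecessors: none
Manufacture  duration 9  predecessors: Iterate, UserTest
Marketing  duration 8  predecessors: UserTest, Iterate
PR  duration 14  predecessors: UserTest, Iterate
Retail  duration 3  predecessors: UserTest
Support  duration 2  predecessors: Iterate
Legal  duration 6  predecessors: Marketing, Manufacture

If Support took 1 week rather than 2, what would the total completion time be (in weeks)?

As given, the longest chain is Iterate→Manufacture→Legal = 8+9+6 = 23, so the finish is 23 weeks.
Support has 13 weeks of float (longest path through it is 10).
No other chain overtakes it, so the finish is 23 weeks.

23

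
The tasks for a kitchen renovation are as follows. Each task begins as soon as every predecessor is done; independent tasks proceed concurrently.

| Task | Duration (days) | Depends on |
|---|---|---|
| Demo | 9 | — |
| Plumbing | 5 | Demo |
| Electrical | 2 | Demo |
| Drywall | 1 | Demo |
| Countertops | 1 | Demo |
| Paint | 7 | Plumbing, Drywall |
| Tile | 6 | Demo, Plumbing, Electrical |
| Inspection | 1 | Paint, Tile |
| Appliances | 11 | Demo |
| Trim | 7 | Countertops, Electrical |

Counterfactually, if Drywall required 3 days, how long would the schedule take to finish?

Critical path before the change: Demo→Plumbing→Paint→Inspection = 9+5+7+1 = 22 giving 22 days.
Drywall has 4 days of float (longest path through it is 18).
The critical path is still Demo→Plumbing→Paint→Inspection; finish is now 22 days.

22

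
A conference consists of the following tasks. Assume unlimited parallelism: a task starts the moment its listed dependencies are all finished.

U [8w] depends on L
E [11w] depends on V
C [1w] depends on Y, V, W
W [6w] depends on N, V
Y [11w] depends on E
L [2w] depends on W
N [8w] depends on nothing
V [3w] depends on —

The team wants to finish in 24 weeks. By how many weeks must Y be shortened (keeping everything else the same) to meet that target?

2

Current finish: 26 weeks; target: 24.
Y is on every critical path, so each week cut from Y cuts the finish by one (this holds down to a finish of 24).
Need 26 − 24 = 2 weeks off Y → Y becomes 9 weeks, finish becomes 24.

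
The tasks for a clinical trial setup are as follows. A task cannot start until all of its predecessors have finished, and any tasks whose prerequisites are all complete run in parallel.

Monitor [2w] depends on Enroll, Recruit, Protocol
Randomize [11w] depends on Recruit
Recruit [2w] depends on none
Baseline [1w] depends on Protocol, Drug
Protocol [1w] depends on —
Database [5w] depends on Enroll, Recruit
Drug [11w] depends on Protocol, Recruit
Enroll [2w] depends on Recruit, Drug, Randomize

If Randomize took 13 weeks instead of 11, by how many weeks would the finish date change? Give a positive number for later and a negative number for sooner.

Actual critical path: Recruit→Randomize→Enroll→Database = 2+11+2+5 = 20 ⇒ 20 weeks.
Randomize lies on that path, so at 13 weeks the path becomes 22 weeks.
No other chain overtakes it, so the finish is 22 weeks.
Change in finish: 22 − 20 = +2 weeks.

2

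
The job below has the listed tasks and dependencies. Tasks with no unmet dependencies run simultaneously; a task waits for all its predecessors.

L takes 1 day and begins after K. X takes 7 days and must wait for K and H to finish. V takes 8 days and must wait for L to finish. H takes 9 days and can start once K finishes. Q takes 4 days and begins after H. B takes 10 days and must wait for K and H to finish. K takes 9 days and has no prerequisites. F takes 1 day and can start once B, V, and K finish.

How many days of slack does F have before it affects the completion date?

The longest chain is K→H→B→F = 9+9+10+1 = 29; overall finish 29 days.
F finishes as early as 29 and must finish by 29.
Float = 29 − 29 = 0.

0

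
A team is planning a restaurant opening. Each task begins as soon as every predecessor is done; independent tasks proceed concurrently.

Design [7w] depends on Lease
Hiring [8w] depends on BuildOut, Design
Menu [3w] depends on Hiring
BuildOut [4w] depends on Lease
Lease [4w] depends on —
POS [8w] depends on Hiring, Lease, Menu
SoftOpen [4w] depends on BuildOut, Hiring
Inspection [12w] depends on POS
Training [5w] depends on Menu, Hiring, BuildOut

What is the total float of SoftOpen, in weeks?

19

Critical path: Lease→Design→Hiring→Menu→POS→Inspection = 4+7+8+3+8+12 = 42, so the finish is 42 weeks.
SoftOpen finishes as early as 23 and must finish by 42.
So SoftOpen can slip 42 − 23 = 19 weeks.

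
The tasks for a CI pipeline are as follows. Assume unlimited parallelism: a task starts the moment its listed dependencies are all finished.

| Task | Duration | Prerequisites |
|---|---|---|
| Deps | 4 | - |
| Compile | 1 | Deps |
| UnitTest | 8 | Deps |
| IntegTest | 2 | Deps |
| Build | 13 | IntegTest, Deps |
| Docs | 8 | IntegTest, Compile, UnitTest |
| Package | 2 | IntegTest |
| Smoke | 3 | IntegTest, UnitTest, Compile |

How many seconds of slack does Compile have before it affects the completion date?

7

Deps→UnitTest→Docs = 4+8+8 = 20 sets the makespan at 20 seconds.
Compile finishes as early as 5 and must finish by 12.
Float = 20 − 13 = 7.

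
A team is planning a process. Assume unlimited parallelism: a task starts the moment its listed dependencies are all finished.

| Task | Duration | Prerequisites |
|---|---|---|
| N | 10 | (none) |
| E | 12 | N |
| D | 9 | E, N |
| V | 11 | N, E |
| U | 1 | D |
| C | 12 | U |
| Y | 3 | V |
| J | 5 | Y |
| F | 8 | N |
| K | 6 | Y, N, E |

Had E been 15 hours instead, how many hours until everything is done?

As given, the longest chain is N→E→D→U→C = 10+12+9+1+12 = 44, so the finish is 44 hours.
Since E is critical, the +3 change carries straight to that chain (now 47 hours).
The critical path is still N→E→D→U→C; finish is now 47 hours.

47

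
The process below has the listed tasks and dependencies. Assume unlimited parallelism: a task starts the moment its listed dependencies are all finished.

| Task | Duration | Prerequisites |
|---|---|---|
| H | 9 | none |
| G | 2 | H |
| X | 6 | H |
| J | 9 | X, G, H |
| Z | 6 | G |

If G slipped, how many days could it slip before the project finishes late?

4

H→X→J = 9+6+9 = 24 sets the makespan at 24 days.
The longest chain containing G totals 20 days.
Slack of G = 13 − 9 = 4 days.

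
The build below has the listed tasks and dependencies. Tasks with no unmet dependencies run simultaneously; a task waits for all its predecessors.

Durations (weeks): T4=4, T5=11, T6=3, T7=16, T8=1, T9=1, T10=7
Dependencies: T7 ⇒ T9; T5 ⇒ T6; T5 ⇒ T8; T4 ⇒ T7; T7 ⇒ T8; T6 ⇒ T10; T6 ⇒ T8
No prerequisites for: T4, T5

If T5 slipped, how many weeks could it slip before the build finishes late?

0

Critical path: T4→T7→T8 = 4+16+1 = 21, so the finish is 21 weeks.
Longest path through T5: 21 weeks (earliest finish 11, latest finish 11).
So T5 can slip 11 − 11 = 0 weeks.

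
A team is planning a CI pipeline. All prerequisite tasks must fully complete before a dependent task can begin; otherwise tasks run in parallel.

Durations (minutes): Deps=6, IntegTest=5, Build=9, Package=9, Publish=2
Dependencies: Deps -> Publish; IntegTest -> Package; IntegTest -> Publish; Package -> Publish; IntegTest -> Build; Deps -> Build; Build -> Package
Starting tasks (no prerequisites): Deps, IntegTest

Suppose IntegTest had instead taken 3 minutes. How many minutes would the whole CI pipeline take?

Baseline: Deps→Build→Package→Publish = 6+9+9+2 = 26 → 26 minutes.
IntegTest is off the critical path — its longest chain is 25 minutes, giving 1 of slack.
That remains the longest chain; total 26 minutes.

26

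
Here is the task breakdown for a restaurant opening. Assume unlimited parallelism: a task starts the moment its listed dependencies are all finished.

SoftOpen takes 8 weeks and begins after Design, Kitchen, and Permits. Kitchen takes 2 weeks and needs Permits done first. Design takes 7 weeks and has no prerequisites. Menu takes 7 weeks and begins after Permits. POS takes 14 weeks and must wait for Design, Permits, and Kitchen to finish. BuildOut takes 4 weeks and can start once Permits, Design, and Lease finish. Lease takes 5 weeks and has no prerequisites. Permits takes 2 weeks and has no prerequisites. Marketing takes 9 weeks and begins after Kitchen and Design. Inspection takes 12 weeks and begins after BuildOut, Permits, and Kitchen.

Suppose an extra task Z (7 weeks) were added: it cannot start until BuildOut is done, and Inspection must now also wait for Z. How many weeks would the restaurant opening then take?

Originally the restaurant opening takes 23 weeks.
With Z inserted, Inspection now waits for max(BuildOut, Permits, Kitchen, Z).
New critical path: Design→BuildOut→Z→Inspection = 7+4+7+12 = 30 ⇒ 30 weeks.

30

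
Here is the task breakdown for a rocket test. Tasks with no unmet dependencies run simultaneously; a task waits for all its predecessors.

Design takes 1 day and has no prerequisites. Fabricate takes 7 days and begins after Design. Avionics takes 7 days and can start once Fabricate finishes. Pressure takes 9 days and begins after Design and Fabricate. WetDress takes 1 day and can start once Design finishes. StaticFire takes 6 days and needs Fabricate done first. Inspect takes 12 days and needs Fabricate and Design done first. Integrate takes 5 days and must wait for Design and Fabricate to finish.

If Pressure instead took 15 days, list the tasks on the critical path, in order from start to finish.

Design, Fabricate, Pressure

Baseline: Design→Fabricate→Inspect = 1+7+12 = 20 → 20 days.
The longest path through Pressure is only 17 days, so Pressure has float 3.
New critical path: Design→Fabricate→Pressure = 1+7+15 = 23 ⇒ 23 days.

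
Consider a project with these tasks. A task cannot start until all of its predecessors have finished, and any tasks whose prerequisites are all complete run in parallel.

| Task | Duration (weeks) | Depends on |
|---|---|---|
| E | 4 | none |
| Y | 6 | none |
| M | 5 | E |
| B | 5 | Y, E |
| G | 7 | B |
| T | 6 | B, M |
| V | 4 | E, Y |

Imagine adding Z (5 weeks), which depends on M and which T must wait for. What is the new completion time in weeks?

20

Originally the plan takes 18 weeks.
With Z inserted, T now waits for max(B, M, Z).
New critical path: E→M→Z→T = 4+5+5+6 = 20 ⇒ 20 weeks.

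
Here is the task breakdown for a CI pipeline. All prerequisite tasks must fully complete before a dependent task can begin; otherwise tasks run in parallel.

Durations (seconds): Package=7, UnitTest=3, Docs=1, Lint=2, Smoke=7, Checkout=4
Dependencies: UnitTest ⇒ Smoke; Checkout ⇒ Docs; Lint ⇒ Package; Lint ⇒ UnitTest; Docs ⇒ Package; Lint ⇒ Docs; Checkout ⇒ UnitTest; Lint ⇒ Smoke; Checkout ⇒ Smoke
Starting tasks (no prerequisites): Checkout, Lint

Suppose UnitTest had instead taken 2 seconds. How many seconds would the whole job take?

13

Baseline: Checkout→UnitTest→Smoke = 4+3+7 = 14 → 14 seconds.
UnitTest is on the critical path; changing it to 2 makes that path 13 seconds.
That remains the longest chain; total 13 seconds.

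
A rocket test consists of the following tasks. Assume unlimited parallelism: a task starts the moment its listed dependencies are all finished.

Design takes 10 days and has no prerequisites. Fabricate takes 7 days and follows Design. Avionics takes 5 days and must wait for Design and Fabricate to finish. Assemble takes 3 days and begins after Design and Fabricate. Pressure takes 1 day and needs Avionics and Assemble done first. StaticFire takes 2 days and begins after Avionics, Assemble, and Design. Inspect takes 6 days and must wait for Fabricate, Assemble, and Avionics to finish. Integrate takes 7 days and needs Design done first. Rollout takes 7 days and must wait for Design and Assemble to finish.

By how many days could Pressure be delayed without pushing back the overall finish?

Critical path: Design→Fabricate→Avionics→Inspect = 10+7+5+6 = 28, so the finish is 28 days.
The longest chain containing Pressure totals 23 days.
Slack of Pressure = 27 − 22 = 5 days.

5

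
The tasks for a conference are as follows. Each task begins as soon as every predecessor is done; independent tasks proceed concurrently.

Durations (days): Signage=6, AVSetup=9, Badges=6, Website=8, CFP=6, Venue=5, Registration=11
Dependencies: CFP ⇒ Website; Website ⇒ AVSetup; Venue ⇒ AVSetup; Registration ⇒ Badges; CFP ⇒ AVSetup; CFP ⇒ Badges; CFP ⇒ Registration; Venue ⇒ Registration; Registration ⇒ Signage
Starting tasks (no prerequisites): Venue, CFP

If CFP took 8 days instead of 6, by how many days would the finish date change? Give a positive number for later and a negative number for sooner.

2

The binding path is CFP→Website→AVSetup = 6+8+9 = 23; finish at 23 days.
CFP lies on that path, so at 8 days the path becomes 25 days.
The critical path is still CFP→Website→AVSetup; finish is now 25 days.
Change in finish: 25 − 23 = +2 days.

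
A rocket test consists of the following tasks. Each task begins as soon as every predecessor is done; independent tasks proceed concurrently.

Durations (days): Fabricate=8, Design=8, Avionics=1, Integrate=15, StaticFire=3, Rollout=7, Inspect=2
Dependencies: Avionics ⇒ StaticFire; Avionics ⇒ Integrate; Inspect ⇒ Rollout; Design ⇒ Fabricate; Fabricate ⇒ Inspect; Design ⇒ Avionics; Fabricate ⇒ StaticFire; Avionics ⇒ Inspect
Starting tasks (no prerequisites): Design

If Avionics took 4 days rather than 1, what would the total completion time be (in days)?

27

As given, the longest chain is Design→Fabricate→Inspect→Rollout = 8+8+2+7 = 25, so the finish is 25 days.
Avionics is off the critical path — its longest chain is 24 days, giving 1 of slack.
The binding chain switches to Design→Avionics→Integrate = 8+4+15 = 27; finish 27 days.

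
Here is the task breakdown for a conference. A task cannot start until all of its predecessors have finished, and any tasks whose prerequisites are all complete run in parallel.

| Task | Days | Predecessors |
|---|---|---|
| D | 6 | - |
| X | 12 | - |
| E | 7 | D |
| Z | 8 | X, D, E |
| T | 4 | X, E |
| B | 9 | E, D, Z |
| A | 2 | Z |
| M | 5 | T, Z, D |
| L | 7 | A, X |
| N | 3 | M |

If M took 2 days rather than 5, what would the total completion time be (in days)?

30

The binding path is D→E→Z→B = 6+7+8+9 = 30; finish at 30 days.
M has 1 day of float (longest path through it is 29).
No other chain overtakes it, so the finish is 30 days.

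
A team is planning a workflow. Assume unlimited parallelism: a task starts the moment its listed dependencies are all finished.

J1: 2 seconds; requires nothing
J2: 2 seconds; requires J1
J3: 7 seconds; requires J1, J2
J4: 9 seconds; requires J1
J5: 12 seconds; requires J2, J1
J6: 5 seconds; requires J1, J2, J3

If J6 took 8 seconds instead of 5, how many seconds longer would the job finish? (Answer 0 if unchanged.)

As given, the longest chain is J1→J2→J3→J6 = 2+2+7+5 = 16, so the finish is 16 seconds.
Since J6 is critical, the +3 change carries straight to that chain (now 19 seconds).
That remains the longest chain; total 19 seconds.
Change in finish: 19 − 16 = +3 seconds.

3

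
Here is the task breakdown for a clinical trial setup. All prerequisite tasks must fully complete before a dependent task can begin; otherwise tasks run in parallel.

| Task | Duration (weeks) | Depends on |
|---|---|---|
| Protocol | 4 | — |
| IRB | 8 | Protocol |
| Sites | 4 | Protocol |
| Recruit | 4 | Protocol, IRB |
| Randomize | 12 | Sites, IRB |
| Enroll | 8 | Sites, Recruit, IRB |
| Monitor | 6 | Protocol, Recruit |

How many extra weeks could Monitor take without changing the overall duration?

2

Critical path: Protocol→IRB→Recruit→Enroll = 4+8+4+8 = 24, so the finish is 24 weeks.
The longest chain containing Monitor totals 22 weeks.
Slack of Monitor = 18 − 16 = 2 weeks.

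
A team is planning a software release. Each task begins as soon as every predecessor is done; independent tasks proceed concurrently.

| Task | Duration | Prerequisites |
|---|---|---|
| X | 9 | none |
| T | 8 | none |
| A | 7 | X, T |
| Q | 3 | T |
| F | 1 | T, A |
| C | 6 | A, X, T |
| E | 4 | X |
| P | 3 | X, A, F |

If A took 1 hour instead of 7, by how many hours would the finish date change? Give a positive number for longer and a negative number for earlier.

-6

Actual critical path: X→A→C = 9+7+6 = 22 ⇒ 22 hours.
A lies on that path, so at 1 hour the path becomes 16 hours.
That remains the longest chain; total 16 hours.
Change in finish: 16 − 22 = -6 hours.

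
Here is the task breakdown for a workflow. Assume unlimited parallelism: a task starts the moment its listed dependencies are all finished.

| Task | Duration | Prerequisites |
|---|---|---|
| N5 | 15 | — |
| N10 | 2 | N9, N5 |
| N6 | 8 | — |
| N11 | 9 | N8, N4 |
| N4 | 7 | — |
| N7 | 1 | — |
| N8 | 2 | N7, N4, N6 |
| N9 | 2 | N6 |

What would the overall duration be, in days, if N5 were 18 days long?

Actual critical path: N6→N8→N11 = 8+2+9 = 19 ⇒ 19 days.
N5 has 2 days of float (longest path through it is 17).
New critical path: N5→N10 = 18+2 = 20 ⇒ 20 days.

20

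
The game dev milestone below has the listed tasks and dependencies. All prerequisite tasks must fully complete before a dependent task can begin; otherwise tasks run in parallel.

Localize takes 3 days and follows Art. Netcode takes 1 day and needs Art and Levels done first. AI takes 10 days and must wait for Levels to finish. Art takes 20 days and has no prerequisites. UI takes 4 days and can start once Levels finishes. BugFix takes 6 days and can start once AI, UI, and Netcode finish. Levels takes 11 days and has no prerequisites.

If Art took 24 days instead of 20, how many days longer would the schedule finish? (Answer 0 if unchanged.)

Actual critical path: Art→Netcode→BugFix = 20+1+6 = 27 ⇒ 27 days.
Art is on the critical path; changing it to 24 makes that path 31 days.
No other chain overtakes it, so the finish is 31 days.
Change in finish: 31 − 27 = +4 days.

4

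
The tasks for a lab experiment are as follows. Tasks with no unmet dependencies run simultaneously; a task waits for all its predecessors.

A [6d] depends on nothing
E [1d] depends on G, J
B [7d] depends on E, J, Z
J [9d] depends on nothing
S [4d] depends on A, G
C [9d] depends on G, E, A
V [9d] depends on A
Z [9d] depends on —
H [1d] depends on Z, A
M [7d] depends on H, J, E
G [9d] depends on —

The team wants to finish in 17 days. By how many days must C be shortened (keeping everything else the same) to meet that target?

Current finish: 19 days; target: 17.
C is on every critical path, so each day cut from C cuts the finish by one (this holds down to a finish of 17).
Need 19 − 17 = 2 days off C → C becomes 7 days, finish becomes 17.

2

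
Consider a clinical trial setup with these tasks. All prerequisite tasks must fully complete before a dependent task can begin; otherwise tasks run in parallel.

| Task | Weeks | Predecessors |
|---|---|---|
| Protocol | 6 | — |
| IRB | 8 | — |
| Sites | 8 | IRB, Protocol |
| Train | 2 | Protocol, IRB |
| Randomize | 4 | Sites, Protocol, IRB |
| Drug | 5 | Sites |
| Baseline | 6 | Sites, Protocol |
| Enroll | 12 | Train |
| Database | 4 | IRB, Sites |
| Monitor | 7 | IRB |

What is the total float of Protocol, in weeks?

The longest chain is IRB→Sites→Baseline = 8+8+6 = 22; overall finish 22 weeks.
The longest chain containing Protocol totals 20 weeks.
Slack of Protocol = 2 − 0 = 2 weeks.

2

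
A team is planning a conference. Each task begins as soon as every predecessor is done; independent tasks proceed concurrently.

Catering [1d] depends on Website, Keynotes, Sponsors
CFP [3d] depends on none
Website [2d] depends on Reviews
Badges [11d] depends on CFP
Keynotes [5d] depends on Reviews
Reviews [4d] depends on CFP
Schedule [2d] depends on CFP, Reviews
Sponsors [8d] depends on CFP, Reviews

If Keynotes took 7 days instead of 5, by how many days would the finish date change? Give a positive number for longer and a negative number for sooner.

0

The binding path is CFP→Reviews→Sponsors→Catering = 3+4+8+1 = 16; finish at 16 days.
The longest path through Keynotes is only 13 days, so Keynotes has float 3.
No other chain overtakes it, so the finish is 16 days.
Change in finish: 16 − 16 = +0 days.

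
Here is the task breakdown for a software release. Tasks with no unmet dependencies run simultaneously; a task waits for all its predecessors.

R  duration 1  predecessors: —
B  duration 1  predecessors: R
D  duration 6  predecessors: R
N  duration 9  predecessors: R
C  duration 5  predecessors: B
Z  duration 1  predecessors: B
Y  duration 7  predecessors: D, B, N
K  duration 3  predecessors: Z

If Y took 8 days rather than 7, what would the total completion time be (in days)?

18

The binding path is R→N→Y = 1+9+7 = 17; finish at 17 days.
Since Y is critical, the +1 change carries straight to that chain (now 18 days).
That remains the longest chain; total 18 days.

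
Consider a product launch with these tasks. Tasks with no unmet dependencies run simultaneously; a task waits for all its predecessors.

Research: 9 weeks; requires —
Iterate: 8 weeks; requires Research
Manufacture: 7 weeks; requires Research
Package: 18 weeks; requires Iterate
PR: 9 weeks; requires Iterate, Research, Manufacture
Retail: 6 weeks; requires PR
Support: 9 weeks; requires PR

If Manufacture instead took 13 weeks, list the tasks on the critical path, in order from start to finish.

Research, Manufacture, PR, Support

As given, the longest chain is Research→Iterate→Package = 9+8+18 = 35, so the finish is 35 weeks.
Manufacture is off the critical path — its longest chain is 34 weeks, giving 1 of slack.
New critical path: Research→Manufacture→PR→Support = 9+13+9+9 = 40 ⇒ 40 weeks.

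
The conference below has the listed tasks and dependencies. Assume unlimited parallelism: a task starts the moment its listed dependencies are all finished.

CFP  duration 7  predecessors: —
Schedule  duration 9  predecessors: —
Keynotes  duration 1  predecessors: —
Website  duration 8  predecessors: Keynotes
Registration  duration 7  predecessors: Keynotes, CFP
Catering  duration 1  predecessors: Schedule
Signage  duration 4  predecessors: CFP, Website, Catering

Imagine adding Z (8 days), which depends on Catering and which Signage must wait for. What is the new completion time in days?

Originally the plan takes 14 days.
With Z inserted, Signage now waits for max(CFP, Website, Catering, Z).
New critical path: Schedule→Catering→Z→Signage = 9+1+8+4 = 22 ⇒ 22 days.

22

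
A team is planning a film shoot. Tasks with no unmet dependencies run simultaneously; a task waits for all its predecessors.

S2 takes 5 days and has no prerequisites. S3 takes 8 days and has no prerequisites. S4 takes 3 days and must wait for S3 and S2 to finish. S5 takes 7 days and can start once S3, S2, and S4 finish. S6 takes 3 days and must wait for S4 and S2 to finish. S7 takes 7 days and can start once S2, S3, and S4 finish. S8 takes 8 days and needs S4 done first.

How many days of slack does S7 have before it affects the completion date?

Critical path: S3→S4→S8 = 8+3+8 = 19, so the finish is 19 days.
The longest chain containing S7 totals 18 days.
Slack of S7 = 12 − 11 = 1 day.

1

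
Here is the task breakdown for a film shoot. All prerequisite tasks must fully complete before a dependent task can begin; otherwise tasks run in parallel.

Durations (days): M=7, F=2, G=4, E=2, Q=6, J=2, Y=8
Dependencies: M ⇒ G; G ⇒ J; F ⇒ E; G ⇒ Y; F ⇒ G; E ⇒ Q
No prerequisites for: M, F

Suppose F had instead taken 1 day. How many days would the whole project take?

19

Actual critical path: M→G→Y = 7+4+8 = 19 ⇒ 19 days.
F is off the critical path — its longest chain is 14 days, giving 5 of slack.
That remains the longest chain; total 19 days.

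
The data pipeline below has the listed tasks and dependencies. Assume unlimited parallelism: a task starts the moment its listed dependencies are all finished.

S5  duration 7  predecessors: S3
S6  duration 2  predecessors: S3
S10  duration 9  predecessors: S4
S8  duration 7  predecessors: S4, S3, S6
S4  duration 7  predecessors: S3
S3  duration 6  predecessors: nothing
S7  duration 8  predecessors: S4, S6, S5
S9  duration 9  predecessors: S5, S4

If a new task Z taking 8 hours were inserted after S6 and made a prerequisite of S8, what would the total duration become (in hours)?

23

Originally the schedule takes 22 hours.
With Z inserted, S8 now waits for max(S4, S3, S6, Z).
New critical path: S3→S6→Z→S8 = 6+2+8+7 = 23 ⇒ 23 hours.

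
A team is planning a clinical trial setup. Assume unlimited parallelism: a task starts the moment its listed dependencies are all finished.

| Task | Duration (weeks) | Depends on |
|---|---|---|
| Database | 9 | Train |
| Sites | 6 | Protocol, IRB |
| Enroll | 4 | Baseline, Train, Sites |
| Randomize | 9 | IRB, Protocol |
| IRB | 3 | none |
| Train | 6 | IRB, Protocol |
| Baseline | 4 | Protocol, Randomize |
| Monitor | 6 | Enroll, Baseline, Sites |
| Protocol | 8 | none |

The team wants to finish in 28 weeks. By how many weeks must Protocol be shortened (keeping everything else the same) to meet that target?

Current finish: 31 weeks; target: 28.
Protocol is on every critical path, so each week cut from Protocol cuts the finish by one (this holds down to a finish of 26).
Need 31 − 28 = 3 weeks off Protocol → Protocol becomes 5 weeks, finish becomes 28.

3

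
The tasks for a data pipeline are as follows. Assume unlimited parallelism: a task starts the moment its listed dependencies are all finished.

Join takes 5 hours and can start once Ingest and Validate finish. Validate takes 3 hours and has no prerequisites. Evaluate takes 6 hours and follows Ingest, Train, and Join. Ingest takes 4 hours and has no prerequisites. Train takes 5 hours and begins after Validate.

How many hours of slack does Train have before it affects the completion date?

1

The longest chain is Ingest→Join→Evaluate = 4+5+6 = 15; overall finish 15 hours.
The longest chain containing Train totals 14 hours.
So Train can slip 9 − 8 = 1 hour.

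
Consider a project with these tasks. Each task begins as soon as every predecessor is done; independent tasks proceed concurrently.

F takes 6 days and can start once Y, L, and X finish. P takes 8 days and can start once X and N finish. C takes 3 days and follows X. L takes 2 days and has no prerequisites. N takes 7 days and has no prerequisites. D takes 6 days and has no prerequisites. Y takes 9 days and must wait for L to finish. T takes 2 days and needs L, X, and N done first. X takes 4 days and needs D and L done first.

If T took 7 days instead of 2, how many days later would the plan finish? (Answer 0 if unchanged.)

0

The binding path is D→X→P = 6+4+8 = 18; finish at 18 days.
T is off the critical path — its longest chain is 12 days, giving 6 of slack.
The critical path is still D→X→P; finish is now 18 days.
Change in finish: 18 − 18 = +0 days.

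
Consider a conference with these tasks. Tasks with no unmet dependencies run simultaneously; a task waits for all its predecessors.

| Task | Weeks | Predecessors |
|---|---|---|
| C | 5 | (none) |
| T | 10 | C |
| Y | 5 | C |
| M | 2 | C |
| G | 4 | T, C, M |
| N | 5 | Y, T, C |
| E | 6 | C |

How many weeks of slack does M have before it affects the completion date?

9

Critical path: C→T→N = 5+10+5 = 20, so the finish is 20 weeks.
Longest path through M: 11 weeks (earliest finish 7, latest finish 16).
Slack of M = 14 − 5 = 9 weeks.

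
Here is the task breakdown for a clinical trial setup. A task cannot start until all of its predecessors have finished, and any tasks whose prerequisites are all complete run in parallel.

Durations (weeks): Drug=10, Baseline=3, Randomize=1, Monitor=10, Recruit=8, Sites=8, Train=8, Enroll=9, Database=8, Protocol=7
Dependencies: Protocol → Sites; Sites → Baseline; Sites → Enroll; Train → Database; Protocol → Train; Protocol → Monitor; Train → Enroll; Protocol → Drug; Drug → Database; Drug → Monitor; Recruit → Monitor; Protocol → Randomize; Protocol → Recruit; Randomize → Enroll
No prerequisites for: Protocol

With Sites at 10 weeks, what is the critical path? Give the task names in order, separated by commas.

Protocol, Drug, Monitor

The binding path is Protocol→Drug→Monitor = 7+10+10 = 27; finish at 27 weeks.
The longest path through Sites is only 24 weeks, so Sites has float 3.
That remains the longest chain; total 27 weeks.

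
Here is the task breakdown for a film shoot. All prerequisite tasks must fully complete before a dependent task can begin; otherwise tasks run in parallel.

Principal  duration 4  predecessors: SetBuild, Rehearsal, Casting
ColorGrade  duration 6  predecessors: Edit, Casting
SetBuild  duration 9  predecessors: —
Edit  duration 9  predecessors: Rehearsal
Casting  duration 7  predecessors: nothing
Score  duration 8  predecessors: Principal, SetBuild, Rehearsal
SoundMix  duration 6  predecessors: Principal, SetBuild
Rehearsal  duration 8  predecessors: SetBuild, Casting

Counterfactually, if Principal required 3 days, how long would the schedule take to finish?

32

Baseline: SetBuild→Rehearsal→Edit→ColorGrade = 9+8+9+6 = 32 → 32 days.
Principal is off the critical path — its longest chain is 29 days, giving 3 of slack.
That remains the longest chain; total 32 days.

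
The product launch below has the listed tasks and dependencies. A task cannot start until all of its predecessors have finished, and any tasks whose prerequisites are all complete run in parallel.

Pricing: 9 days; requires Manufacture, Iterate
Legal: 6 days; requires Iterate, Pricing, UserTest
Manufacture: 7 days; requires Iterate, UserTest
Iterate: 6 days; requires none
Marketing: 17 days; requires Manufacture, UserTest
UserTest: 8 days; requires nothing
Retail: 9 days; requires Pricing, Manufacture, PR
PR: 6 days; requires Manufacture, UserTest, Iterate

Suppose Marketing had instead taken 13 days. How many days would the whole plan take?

33

Baseline: UserTest→Manufacture→Pricing→Retail = 8+7+9+9 = 33 → 33 days.
Marketing has 1 day of float (longest path through it is 32).
That remains the longest chain; total 33 days.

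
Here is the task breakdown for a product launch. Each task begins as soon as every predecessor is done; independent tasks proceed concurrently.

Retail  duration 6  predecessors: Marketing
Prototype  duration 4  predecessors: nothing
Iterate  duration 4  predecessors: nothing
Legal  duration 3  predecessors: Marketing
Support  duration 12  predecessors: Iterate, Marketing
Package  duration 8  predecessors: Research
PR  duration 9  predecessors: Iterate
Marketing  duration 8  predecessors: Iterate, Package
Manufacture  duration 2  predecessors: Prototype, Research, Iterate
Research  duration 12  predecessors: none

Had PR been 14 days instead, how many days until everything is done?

40

As given, the longest chain is Research→Package→Marketing→Support = 12+8+8+12 = 40, so the finish is 40 days.
PR has 27 days of float (longest path through it is 13).
The critical path is still Research→Package→Marketing→Support; finish is now 40 days.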